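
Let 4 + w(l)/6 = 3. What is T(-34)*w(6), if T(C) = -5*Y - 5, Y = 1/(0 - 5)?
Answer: 24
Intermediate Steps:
w(l) = -6 (w(l) = -24 + 6*3 = -24 + 18 = -6)
Y = -1/5 (Y = 1/(-5) = -1/5 ≈ -0.20000)
T(C) = -4 (T(C) = -5*(-1/5) - 5 = 1 - 5 = -4)
T(-34)*w(6) = -4*(-6) = 24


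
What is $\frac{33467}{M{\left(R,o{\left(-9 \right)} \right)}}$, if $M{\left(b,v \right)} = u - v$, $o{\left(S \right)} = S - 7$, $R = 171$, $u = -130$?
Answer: $- \frac{33467}{114} \approx -293.57$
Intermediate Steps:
$o{\left(S \right)} = -7 + S$
$M{\left(b,v \right)} = -130 - v$
$\frac{33467}{M{\left(R,o{\left(-9 \right)} \right)}} = \frac{33467}{-130 - \left(-7 - 9\right)} = \frac{33467}{-130 - -16} = \frac{33467}{-130 + 16} = \frac{33467}{-114} = 33467 \left(- \frac{1}{114}\right) = - \frac{33467}{114}$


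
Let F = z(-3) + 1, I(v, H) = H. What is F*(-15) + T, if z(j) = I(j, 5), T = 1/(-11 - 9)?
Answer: -1801/20 ≈ -90.050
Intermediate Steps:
T = -1/20 (T = 1/(-20) = -1/20 ≈ -0.050000)
z(j) = 5
F = 6 (F = 5 + 1 = 6)
F*(-15) + T = 6*(-15) - 1/20 = -90 - 1/20 = -1801/20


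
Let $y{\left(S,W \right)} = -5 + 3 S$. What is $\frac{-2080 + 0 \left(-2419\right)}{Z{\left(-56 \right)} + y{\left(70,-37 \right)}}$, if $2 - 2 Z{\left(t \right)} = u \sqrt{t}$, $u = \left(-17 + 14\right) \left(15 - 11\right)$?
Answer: $- \frac{107120}{11113} + \frac{6240 i \sqrt{14}}{11113} \approx -9.6392 + 2.101 i$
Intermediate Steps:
$u = -12$ ($u = \left(-3\right) 4 = -12$)
$Z{\left(t \right)} = 1 + 6 \sqrt{t}$ ($Z{\left(t \right)} = 1 - \frac{\left(-12\right) \sqrt{t}}{2} = 1 + 6 \sqrt{t}$)
$\frac{-2080 + 0 \left(-2419\right)}{Z{\left(-56 \right)} + y{\left(70,-37 \right)}} = \frac{-2080 + 0 \left(-2419\right)}{\left(1 + 6 \sqrt{-56}\right) + \left(-5 + 3 \cdot 70\right)} = \frac{-2080 + 0}{\left(1 + 6 \cdot 2 i \sqrt{14}\right) + \left(-5 + 210\right)} = - \frac{2080}{\left(1 + 12 i \sqrt{14}\right) + 205} = - \frac{2080}{206 + 12 i \sqrt{14}}$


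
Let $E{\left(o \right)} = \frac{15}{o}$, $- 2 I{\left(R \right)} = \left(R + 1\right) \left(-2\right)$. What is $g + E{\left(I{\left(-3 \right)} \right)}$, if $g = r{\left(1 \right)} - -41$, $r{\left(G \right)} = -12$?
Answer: $\frac{43}{2} \approx 21.5$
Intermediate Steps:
$I{\left(R \right)} = 1 + R$ ($I{\left(R \right)} = - \frac{\left(R + 1\right) \left(-2\right)}{2} = - \frac{\left(1 + R\right) \left(-2\right)}{2} = - \frac{-2 - 2 R}{2} = 1 + R$)
$g = 29$ ($g = -12 - -41 = -12 + 41 = 29$)
$g + E{\left(I{\left(-3 \right)} \right)} = 29 + \frac{15}{1 - 3} = 29 + \frac{15}{-2} = 29 + 15 \left(- \frac{1}{2}\right) = 29 - \frac{15}{2} = \frac{43}{2}$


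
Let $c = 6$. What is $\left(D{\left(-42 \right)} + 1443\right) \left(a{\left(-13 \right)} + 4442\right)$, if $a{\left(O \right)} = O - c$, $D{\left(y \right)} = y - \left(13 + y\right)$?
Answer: $6324890$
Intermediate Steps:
$D{\left(y \right)} = -13$
$a{\left(O \right)} = -6 + O$ ($a{\left(O \right)} = O - 6 = -6 + O$)
$\left(D{\left(-42 \right)} + 1443\right) \left(a{\left(-13 \right)} + 4442\right) = \left(-13 + 1443\right) \left(\left(-6 - 13\right) + 4442\right) = 1430 \left(-19 + 4442\right) = 1430 \cdot 4423 = 6324890$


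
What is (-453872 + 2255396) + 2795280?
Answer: 4596804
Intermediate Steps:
(-453872 + 2255396) + 2795280 = 1801524 + 2795280 = 4596804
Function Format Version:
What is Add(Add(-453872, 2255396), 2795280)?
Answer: 4596804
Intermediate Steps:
Add(Add(-453872, 2255396), 2795280) = Add(1801524, 2795280) = 4596804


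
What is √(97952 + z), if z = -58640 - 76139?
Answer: I*√36827 ≈ 191.9*I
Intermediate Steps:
z = -134779
√(97952 + z) = √(97952 - 134779) = √(-36827) = I*√36827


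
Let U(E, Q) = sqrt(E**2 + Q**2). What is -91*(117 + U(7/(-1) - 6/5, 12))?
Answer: -10647 - 91*sqrt(5281)/5 ≈ -11970.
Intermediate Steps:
-91*(117 + U(7/(-1) - 6/5, 12)) = -91*(117 + sqrt((7/(-1) - 6/5)**2 + 12**2)) = -91*(117 + sqrt((7*(-1) - 6*1/5)**2 + 144)) = -91*(117 + sqrt((-7 - 6/5)**2 + 144)) = -91*(117 + sqrt((-41/5)**2 + 144)) = -91*(117 + sqrt(1681/25 + 144)) = -91*(117 + sqrt(5281/25)) = -91*(117 + sqrt(5281)/5) = -10647 - 91*sqrt(5281)/5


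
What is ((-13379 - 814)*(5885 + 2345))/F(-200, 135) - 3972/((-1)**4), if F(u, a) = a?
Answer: -2607658/3 ≈ -8.6922e+5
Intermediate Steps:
((-13379 - 814)*(5885 + 2345))/F(-200, 135) - 3972/((-1)**4) = ((-13379 - 814)*(5885 + 2345))/135 - 3972/((-1)**4) = -14193*8230*(1/135) - 3972/1 = -116808390*1/135 - 3972*1 = -2595742/3 - 3972 = -2607658/3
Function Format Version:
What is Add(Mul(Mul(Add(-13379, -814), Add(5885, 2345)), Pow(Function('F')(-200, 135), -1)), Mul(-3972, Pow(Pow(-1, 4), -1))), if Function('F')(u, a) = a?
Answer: Rational(-2607658, 3) ≈ -8.6922e+5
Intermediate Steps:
Add(Mul(Mul(Add(-13379, -814), Add(5885, 2345)), Pow(Function('F')(-200, 135), -1)), Mul(-3972, Pow(Pow(-1, 4), -1))) = Add(Mul(Mul(Add(-13379, -814), Add(5885, 2345)), Pow(135, -1)), Mul(-3972, Pow(Pow(-1, 4), -1))) = Add(Mul(Mul(-14193, 8230), Rational(1, 135)), Mul(-3972, Pow(1, -1))) = Add(Mul(-116808390, Rational(1, 135)), Mul(-3972, 1)) = Add(Rational(-2595742, 3), -3972) = Rational(-2607658, 3)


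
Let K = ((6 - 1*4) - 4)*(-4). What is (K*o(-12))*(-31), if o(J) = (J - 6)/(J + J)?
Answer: -186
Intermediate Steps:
K = 8 (K = ((6 - 4) - 4)*(-4) = (2 - 4)*(-4) = -2*(-4) = 8)
o(J) = (-6 + J)/(2*J) (o(J) = (-6 + J)/((2*J)) = (-6 + J)*(1/(2*J)) = (-6 + J)/(2*J))
(K*o(-12))*(-31) = (8*((½)*(-6 - 12)/(-12)))*(-31) = (8*((½)*(-1/12)*(-18)))*(-31) = (8*(¾))*(-31) = 6*(-31) = -186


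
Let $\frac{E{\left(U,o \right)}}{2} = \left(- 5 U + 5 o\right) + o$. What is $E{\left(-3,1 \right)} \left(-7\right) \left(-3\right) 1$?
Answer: $882$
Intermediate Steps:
$E{\left(U,o \right)} = - 10 U + 12 o$ ($E{\left(U,o \right)} = 2 \left(\left(- 5 U + 5 o\right) + o\right) = 2 \left(- 5 U + 6 o\right) = - 10 U + 12 o$)
$E{\left(-3,1 \right)} \left(-7\right) \left(-3\right) 1 = \left(\left(-10\right) \left(-3\right) + 12 \cdot 1\right) \left(-7\right) \left(-3\right) 1 = \left(30 + 12\right) 21 \cdot 1 = 42 \cdot 21 = 882$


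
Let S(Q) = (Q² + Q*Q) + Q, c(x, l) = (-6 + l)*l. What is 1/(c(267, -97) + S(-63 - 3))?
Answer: 1/18637 ≈ 5.3657e-5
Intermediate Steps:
c(x, l) = l*(-6 + l)
S(Q) = Q + 2*Q² (S(Q) = (Q² + Q²) + Q = 2*Q² + Q = Q + 2*Q²)
1/(c(267, -97) + S(-63 - 3)) = 1/(-97*(-6 - 97) + (-63 - 3)*(1 + 2*(-63 - 3))) = 1/(-97*(-103) - 66*(1 + 2*(-66))) = 1/(9991 - 66*(1 - 132)) = 1/(9991 - 66*(-131)) = 1/(9991 + 8646) = 1/18637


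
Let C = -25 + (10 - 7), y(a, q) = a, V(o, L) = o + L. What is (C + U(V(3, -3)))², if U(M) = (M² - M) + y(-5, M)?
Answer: 729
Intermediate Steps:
V(o, L) = L + o
U(M) = -5 + M² - M (U(M) = (M² - M) - 5 = -5 + M² - M)
C = -22 (C = -25 + 3 = -22)
(C + U(V(3, -3)))² = (-22 + (-5 + (-3 + 3)² - (-3 + 3)))² = (-22 + (-5 + 0² - 1*0))² = (-22 + (-5 + 0 + 0))² = (-22 - 5)² = (-27)² = 729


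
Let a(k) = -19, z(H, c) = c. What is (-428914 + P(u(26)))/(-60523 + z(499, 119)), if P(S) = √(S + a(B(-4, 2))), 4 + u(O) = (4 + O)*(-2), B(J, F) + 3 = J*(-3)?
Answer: 214457/30202 - I*√83/60404 ≈ 7.1008 - 0.00015082*I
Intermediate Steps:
B(J, F) = -3 - 3*J (B(J, F) = -3 + J*(-3) = -3 - 3*J)
u(O) = -12 - 2*O (u(O) = -4 + (4 + O)*(-2) = -4 + (-8 - 2*O) = -12 - 2*O)
P(S) = √(-19 + S) (P(S) = √(S - 19) = √(-19 + S))
(-428914 + P(u(26)))/(-60523 + z(499, 119)) = (-428914 + √(-19 + (-12 - 2*26)))/(-60523 + 119) = (-428914 + √(-19 + (-12 - 52)))/(-60404) = (-428914 + √(-19 - 64))*(-1/60404) = (-428914 + √(-83))*(-1/60404) = (-428914 + I*√83)*(-1/60404) = 214457/30202 - I*√83/60404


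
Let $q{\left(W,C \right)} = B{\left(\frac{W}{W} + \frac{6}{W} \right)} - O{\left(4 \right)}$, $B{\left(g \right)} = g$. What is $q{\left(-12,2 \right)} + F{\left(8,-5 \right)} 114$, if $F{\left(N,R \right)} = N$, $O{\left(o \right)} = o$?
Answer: $\frac{1817}{2} \approx 908.5$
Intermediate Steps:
$q{\left(W,C \right)} = -3 + \frac{6}{W}$ ($q{\left(W,C \right)} = \left(\frac{W}{W} + \frac{6}{W}\right) - 4 = \left(1 + \frac{6}{W}\right) - 4 = -3 + \frac{6}{W}$)
$q{\left(-12,2 \right)} + F{\left(8,-5 \right)} 114 = \left(-3 + \frac{6}{-12}\right) + 8 \cdot 114 = \left(-3 + 6 \left(- \frac{1}{12}\right)\right) + 912 = \left(-3 - \frac{1}{2}\right) + 912 = - \frac{7}{2} + 912 = \frac{1817}{2}$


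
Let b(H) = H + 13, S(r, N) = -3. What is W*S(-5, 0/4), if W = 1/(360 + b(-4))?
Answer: -1/123 ≈ -0.0081301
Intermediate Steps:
b(H) = 13 + H
W = 1/369 (W = 1/(360 + (13 - 4)) = 1/(360 + 9) = 1/369 ≈ 0.0027100)
W*S(-5, 0/4) = (1/369)*(-3) = -1/123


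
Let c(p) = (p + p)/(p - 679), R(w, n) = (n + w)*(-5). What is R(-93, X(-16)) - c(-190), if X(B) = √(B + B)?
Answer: 403705/869 - 20*I*√2 ≈ 464.56 - 28.284*I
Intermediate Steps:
X(B) = √2*√B (X(B) = √(2*B) = √2*√B)
R(w, n) = -5*n - 5*w
c(p) = 2*p/(-679 + p) (c(p) = (2*p)/(-679 + p) = 2*p/(-679 + p))
R(-93, X(-16)) - c(-190) = (-5*√2*√(-16) - 5*(-93)) - 2*(-190)/(-679 - 190) = (-5*√2*4*I + 465) - 2*(-190)/(-869) = (-20*I*√2 + 465) - 2*(-190)*(-1)/869 = (-20*I*√2 + 465) - 1*380/869 = (465 - 20*I*√2) - 380/869 = 403705/869 - 20*I*√2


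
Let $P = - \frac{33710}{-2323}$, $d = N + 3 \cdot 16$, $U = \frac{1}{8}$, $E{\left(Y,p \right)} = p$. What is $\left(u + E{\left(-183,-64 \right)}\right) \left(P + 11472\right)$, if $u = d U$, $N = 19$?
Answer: $- \frac{5937004435}{9292} \approx -6.3894 \cdot 10^{5}$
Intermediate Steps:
$U = \frac{1}{8} \approx 0.125$
$d = 67$ ($d = 19 + 3 \cdot 16 = 19 + 48 = 67$)
$P = \frac{33710}{2323}$ ($P = \left(-33710\right) \left(- \frac{1}{2323}\right) = \frac{33710}{2323} \approx 14.511$)
$u = \frac{67}{8}$ ($u = 67 \cdot \frac{1}{8} = \frac{67}{8} \approx 8.375$)
$\left(u + E{\left(-183,-64 \right)}\right) \left(P + 11472\right) = \left(\frac{67}{8} - 64\right) \left(\frac{33710}{2323} + 11472\right) = \left(- \frac{445}{8}\right) \frac{26683166}{2323} = - \frac{5937004435}{9292}$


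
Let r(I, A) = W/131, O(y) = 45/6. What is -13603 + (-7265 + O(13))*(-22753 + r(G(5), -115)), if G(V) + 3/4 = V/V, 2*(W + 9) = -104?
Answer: 21630677287/131 ≈ 1.6512e+8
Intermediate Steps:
W = -61 (W = -9 + (1/2)*(-104) = -9 - 52 = -61)
O(y) = 15/2 (O(y) = 45*(1/6) = 15/2)
G(V) = 1/4 (G(V) = -3/4 + V/V = -3/4 + 1 = 1/4)
r(I, A) = -61/131
-13603 + (-7265 + O(13))*(-22753 + r(G(5), -115)) = -13603 + (-7265 + 15/2)*(-22753 - 61/131) = -13603 - 14515/2*(-2980704/131) = -13603 + 21632459280/131 = 21630677287/131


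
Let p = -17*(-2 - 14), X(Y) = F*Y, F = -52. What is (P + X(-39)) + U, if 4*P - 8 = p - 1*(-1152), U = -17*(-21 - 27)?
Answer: 3202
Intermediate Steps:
X(Y) = -52*Y
p = 272 (p = -17*(-16) = 272)
U = 816 (U = -17*(-48) = 816)
P = 358 (P = 2 + (272 - 1*(-1152))/4 = 2 + (272 + 1152)/4 = 2 + (¼)*1424 = 2 + 356 = 358)
(P + X(-39)) + U = (358 - 52*(-39)) + 816 = (358 + 2028) + 816 = 2386 + 816 = 3202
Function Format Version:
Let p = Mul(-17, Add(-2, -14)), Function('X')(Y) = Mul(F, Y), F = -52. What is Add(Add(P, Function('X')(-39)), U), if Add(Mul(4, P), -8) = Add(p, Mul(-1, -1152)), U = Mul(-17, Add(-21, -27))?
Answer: 3202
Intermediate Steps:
Function('X')(Y) = Mul(-52, Y)
p = 272 (p = Mul(-17, -16) = 272)
U = 816 (U = Mul(-17, -48) = 816)
P = 358 (P = Add(2, Mul(Rational(1, 4), Add(272, Mul(-1, -1152)))) = Add(2, Mul(Rational(1, 4), Add(272, 1152))) = Add(2, Mul(Rational(1, 4), 1424)) = Add(2, 356) = 358)
Add(Add(P, Function('X')(-39)), U) = Add(Add(358, Mul(-52, -39)), 816) = Add(Add(358, 2028), 816) = Add(2386, 816) = 3202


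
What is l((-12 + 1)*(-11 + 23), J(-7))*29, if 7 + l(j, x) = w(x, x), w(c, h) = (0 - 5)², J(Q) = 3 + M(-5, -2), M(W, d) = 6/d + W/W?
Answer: 522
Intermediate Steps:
M(W, d) = 1 + 6/d (M(W, d) = 6/d + 1 = 1 + 6/d)
J(Q) = 1 (J(Q) = 3 + (6 - 2)/(-2) = 3 - ½*4 = 3 - 2 = 1)
w(c, h) = 25 (w(c, h) = (-5)² = 25)
l(j, x) = 18 (l(j, x) = -7 + 25 = 18)
l((-12 + 1)*(-11 + 23), J(-7))*29 = 18*29 = 522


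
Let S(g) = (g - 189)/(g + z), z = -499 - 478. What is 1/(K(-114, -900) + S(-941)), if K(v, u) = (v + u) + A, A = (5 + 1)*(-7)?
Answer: -959/1012139 ≈ -0.00094750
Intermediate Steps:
z = -977
A = -42 (A = 6*(-7) = -42)
K(v, u) = -42 + u + v (K(v, u) = (v + u) - 42 = (u + v) - 42 = -42 + u + v)
S(g) = (-189 + g)/(-977 + g) (S(g) = (g - 189)/(g - 977) = (-189 + g)/(-977 + g))
1/(K(-114, -900) + S(-941)) = 1/((-42 - 900 - 114) + (-189 - 941)/(-977 - 941)) = 1/(-1056 - 1130/(-1918)) = 1/(-1056 - 1/1918*(-1130)) = 1/(-1056 + 565/959) = 1/(-1012139/959) = -959/1012139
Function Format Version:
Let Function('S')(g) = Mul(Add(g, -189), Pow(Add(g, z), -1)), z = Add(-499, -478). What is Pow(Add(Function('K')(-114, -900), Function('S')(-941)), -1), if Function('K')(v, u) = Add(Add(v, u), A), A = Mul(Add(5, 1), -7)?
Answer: Rational(-959, 1012139) ≈ -0.00094750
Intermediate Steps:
z = -977
A = -42 (A = Mul(6, -7) = -42)
Function('K')(v, u) = Add(-42, u, v) (Function('K')(v, u) = Add(Add(v, u), -42) = Add(Add(u, v), -42) = Add(-42, u, v))
Function('S')(g) = Mul(Pow(Add(-977, g), -1), Add(-189, g)) (Function('S')(g) = Mul(Add(g, -189), Pow(Add(g, -977), -1)) = Mul(Add(-189, g), Pow(Add(-977, g), -1)) = Mul(Pow(Add(-977, g), -1), Add(-189, g)))
Pow(Add(Function('K')(-114, -900), Function('S')(-941)), -1) = Pow(Add(Add(-42, -900, -114), Mul(Pow(Add(-977, -941), -1), Add(-189, -941))), -1) = Pow(Add(-1056, Mul(Pow(-1918, -1), -1130)), -1) = Pow(Add(-1056, Mul(Rational(-1, 1918), -1130)), -1) = Pow(Add(-1056, Rational(565, 959)), -1) = Pow(Rational(-1012139, 959), -1) = Rational(-959, 1012139)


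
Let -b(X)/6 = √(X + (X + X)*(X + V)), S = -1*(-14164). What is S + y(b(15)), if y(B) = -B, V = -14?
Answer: 14164 + 18*√5 ≈ 14204.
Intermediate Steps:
S = 14164
b(X) = -6*√(X + 2*X*(-14 + X)) (b(X) = -6*√(X + (X + X)*(X - 14)) = -6*√(X + (2*X)*(-14 + X)) = -6*√(X + 2*X*(-14 + X)))
S + y(b(15)) = 14164 - (-6)*√(15*(-27 + 2*15)) = 14164 - (-6)*√(15*(-27 + 30)) = 14164 - (-6)*√(15*3) = 14164 - (-6)*√45 = 14164 - (-6)*3*√5 = 14164 - (-18)*√5 = 14164 + 18*√5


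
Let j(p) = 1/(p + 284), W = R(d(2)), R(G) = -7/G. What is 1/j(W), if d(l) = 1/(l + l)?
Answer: 256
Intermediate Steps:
d(l) = 1/(2*l)
W = -28 (W = -7/((1/2)/2) = -7/((1/2)*(1/2)) = -7/1/4 = -7*4 = -28)
j(p) = 1/(284 + p)
1/j(W) = 1/(1/(284 - 28)) = 1/(1/256) = 256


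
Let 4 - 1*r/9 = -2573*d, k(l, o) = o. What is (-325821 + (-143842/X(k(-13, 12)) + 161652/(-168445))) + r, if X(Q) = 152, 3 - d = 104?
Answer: -34124394266837/12801820 ≈ -2.6656e+6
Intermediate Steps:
d = -101 (d = 3 - 1*104 = 3 - 104 = -101)
r = -2338821 (r = 36 - (-23157)*(-101) = 36 - 9*259873 = 36 - 2338857 = -2338821)
(-325821 + (-143842/X(k(-13, 12)) + 161652/(-168445))) + r = (-325821 + (-143842/152 + 161652/(-168445))) - 2338821 = (-325821 + (-143842*1/152 + 161652*(-1/168445))) - 2338821 = (-325821 + (-71921/76 - 161652/168445)) - 2338821 = (-325821 - 12127018397/12801820) - 2338821 = -4183228812617/12801820 - 2338821 = -34124394266837/12801820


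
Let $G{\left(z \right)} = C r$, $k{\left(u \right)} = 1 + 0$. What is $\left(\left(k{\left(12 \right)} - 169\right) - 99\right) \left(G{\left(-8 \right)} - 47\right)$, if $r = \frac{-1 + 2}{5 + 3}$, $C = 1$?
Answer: $\frac{100125}{8} \approx 12516.0$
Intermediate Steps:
$r = \frac{1}{8}$ ($r = 1 \cdot \frac{1}{8} = \frac{1}{8} \approx 0.125$)
$k{\left(u \right)} = 1$
$G{\left(z \right)} = \frac{1}{8}$ ($G{\left(z \right)} = 1 \cdot \frac{1}{8} = \frac{1}{8}$)
$\left(\left(k{\left(12 \right)} - 169\right) - 99\right) \left(G{\left(-8 \right)} - 47\right) = \left(\left(1 - 169\right) - 99\right) \left(\frac{1}{8} - 47\right) = \left(-168 - 99\right) \left(- \frac{375}{8}\right) = \left(-267\right) \left(- \frac{375}{8}\right) = \frac{100125}{8}$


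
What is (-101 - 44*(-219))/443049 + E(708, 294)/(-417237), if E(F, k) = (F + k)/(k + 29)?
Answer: 428188221229/19902876234333 ≈ 0.021514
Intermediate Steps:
E(F, k) = (F + k)/(29 + k)
(-101 - 44*(-219))/443049 + E(708, 294)/(-417237) = (-101 - 44*(-219))/443049 + ((708 + 294)/(29 + 294))/(-417237) = (-101 + 9636)*(1/443049) + (1002/323)*(-1/417237) = 9535*(1/443049) + ((1/323)*1002)*(-1/417237) = 9535/443049 + (1002/323)*(-1/417237) = 9535/443049 - 334/44922517 = 428188221229/19902876234333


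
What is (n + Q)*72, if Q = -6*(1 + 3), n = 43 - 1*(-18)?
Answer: 2664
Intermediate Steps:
n = 61 (n = 43 + 18 = 61)
Q = -24 (Q = -6*4 = -24)
(n + Q)*72 = (61 - 24)*72 = 37*72 = 2664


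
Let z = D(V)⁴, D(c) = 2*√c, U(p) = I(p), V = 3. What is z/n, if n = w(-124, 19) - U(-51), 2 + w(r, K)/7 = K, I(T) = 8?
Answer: 48/37 ≈ 1.2973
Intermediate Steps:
U(p) = 8
w(r, K) = -14 + 7*K
n = 111 (n = (-14 + 7*19) - 1*8 = (-14 + 133) - 8 = 119 - 8 = 111)
z = 144 (z = (2*√3)⁴ = 144)
z/n = 144/111 = 144*(1/111) = 48/37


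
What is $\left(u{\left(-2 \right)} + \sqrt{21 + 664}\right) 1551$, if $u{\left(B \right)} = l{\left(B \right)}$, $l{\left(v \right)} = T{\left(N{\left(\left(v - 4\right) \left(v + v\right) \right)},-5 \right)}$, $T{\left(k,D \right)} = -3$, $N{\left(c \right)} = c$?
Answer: $-4653 + 1551 \sqrt{685} \approx 35941.0$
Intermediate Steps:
$l{\left(v \right)} = -3$
$u{\left(B \right)} = -3$
$\left(u{\left(-2 \right)} + \sqrt{21 + 664}\right) 1551 = \left(-3 + \sqrt{21 + 664}\right) 1551 = \left(-3 + \sqrt{685}\right) 1551 = -4653 + 1551 \sqrt{685}$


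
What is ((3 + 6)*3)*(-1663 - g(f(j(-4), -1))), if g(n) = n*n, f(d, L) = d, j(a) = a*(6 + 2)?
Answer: -72549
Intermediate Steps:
j(a) = 8*a (j(a) = a*8 = 8*a)
g(n) = n**2
((3 + 6)*3)*(-1663 - g(f(j(-4), -1))) = ((3 + 6)*3)*(-1663 - (8*(-4))**2) = (9*3)*(-1663 - 1*(-32)**2) = 27*(-1663 - 1*1024) = 27*(-1663 - 1024) = 27*(-2687) = -72549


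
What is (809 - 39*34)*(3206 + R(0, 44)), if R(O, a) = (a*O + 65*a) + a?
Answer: -3158870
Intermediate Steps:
R(O, a) = 66*a + O*a (R(O, a) = (O*a + 65*a) + a = (65*a + O*a) + a = 66*a + O*a)
(809 - 39*34)*(3206 + R(0, 44)) = (809 - 39*34)*(3206 + 44*(66 + 0)) = (809 - 1326)*(3206 + 44*66) = -517*(3206 + 2904) = -517*6110 = -3158870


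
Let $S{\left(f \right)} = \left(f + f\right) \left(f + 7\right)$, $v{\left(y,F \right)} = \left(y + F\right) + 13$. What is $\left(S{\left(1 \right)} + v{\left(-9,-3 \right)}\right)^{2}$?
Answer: $289$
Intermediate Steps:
$v{\left(y,F \right)} = 13 + F + y$ ($v{\left(y,F \right)} = \left(F + y\right) + 13 = 13 + F + y$)
$S{\left(f \right)} = 2 f \left(7 + f\right)$
$\left(S{\left(1 \right)} + v{\left(-9,-3 \right)}\right)^{2} = \left(2 \cdot 1 \left(7 + 1\right) - -1\right)^{2} = \left(2 \cdot 1 \cdot 8 + 1\right)^{2} = \left(16 + 1\right)^{2} = 17^{2} = 289$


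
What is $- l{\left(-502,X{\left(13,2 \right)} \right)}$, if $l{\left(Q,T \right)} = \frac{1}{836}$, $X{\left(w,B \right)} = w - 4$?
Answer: $- \frac{1}{836} \approx -0.0011962$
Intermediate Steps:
$X{\left(w,B \right)} = -4 + w$ ($X{\left(w,B \right)} = w - 4 = -4 + w$)
$l{\left(Q,T \right)} = \frac{1}{836}$
$- l{\left(-502,X{\left(13,2 \right)} \right)} = \left(-1\right) \frac{1}{836} = - \frac{1}{836}$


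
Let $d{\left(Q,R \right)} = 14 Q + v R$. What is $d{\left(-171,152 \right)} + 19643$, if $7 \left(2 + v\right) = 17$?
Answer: $\frac{121199}{7} \approx 17314.0$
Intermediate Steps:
$v = \frac{3}{7}$ ($v = -2 + \frac{1}{7} \cdot 17 = -2 + \frac{17}{7} = \frac{3}{7} \approx 0.42857$)
$d{\left(Q,R \right)} = 14 Q + \frac{3 R}{7}$
$d{\left(-171,152 \right)} + 19643 = \left(14 \left(-171\right) + \frac{3}{7} \cdot 152\right) + 19643 = \left(-2394 + \frac{456}{7}\right) + 19643 = - \frac{16302}{7} + 19643 = \frac{121199}{7}$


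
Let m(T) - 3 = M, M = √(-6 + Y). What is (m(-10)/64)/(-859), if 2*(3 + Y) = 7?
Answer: -3/54976 - I*√22/109952 ≈ -5.4569e-5 - 4.2659e-5*I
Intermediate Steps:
Y = ½ (Y = -3 + (½)*7 = -3 + 7/2 = ½ ≈ 0.50000)
M = I*√22/2 (M = √(-6 + ½) = √(-11/2) = I*√22/2 ≈ 2.3452*I)
m(T) = 3 + I*√22/2
(m(-10)/64)/(-859) = ((3 + I*√22/2)/64)/(-859) = ((3 + I*√22/2)*(1/64))*(-1/859) = (3/64 + I*√22/128)*(-1/859) = -3/54976 - I*√22/109952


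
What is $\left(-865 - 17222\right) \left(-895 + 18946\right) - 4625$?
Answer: $-326493062$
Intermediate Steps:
$\left(-865 - 17222\right) \left(-895 + 18946\right) - 4625 = \left(-18087\right) 18051 - 4625 = -326488437 - 4625 = -326493062$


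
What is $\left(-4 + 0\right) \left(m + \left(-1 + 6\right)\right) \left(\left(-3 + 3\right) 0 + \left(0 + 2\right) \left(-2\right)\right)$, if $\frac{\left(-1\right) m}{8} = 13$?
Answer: $-1584$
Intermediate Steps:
$m = -104$ ($m = \left(-8\right) 13 = -104$)
$\left(-4 + 0\right) \left(m + \left(-1 + 6\right)\right) \left(\left(-3 + 3\right) 0 + \left(0 + 2\right) \left(-2\right)\right) = \left(-4 + 0\right) \left(-104 + \left(-1 + 6\right)\right) \left(\left(-3 + 3\right) 0 + \left(0 + 2\right) \left(-2\right)\right) = - 4 \left(-104 + 5\right) \left(0 \cdot 0 + 2 \left(-2\right)\right) = - 4 \left(- 99 \left(0 - 4\right)\right) = - 4 \left(\left(-99\right) \left(-4\right)\right) = \left(-4\right) 396 = -1584$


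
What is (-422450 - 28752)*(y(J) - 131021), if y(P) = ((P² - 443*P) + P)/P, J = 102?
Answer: 59270345922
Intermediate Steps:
y(P) = (P² - 442*P)/P
(-422450 - 28752)*(y(J) - 131021) = (-422450 - 28752)*((-442 + 102) - 131021) = -451202*(-340 - 131021) = -451202*(-131361) = 59270345922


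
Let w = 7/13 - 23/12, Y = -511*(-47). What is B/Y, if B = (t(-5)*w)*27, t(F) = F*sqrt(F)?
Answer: 9675*I*sqrt(5)/1248884 ≈ 0.017323*I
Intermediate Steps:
Y = 24017
w = -215/156 (w = 7*(1/13) - 23*1/12 = 7/13 - 23/12 = -215/156 ≈ -1.3782)
t(F) = F**(3/2)
B = 9675*I*sqrt(5)/52 (B = ((-5)**(3/2)*(-215/156))*27 = (-5*I*sqrt(5)*(-215/156))*27 = (1075*I*sqrt(5)/156)*27 = 9675*I*sqrt(5)/52 ≈ 416.04*I)
B/Y = (9675*I*sqrt(5)/52)/24017 = (9675*I*sqrt(5)/52)*(1/24017) = 9675*I*sqrt(5)/1248884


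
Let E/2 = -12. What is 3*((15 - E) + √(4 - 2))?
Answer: 117 + 3*√2 ≈ 121.24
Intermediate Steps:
E = -24 (E = 2*(-12) = -24)
3*((15 - E) + √(4 - 2)) = 3*((15 - 1*(-24)) + √(4 - 2)) = 3*((15 + 24) + √2) = 3*(39 + √2) = 117 + 3*√2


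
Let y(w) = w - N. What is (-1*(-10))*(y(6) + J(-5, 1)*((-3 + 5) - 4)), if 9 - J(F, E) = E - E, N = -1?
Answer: -110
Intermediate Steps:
J(F, E) = 9 (J(F, E) = 9 - (E - E) = 9 - 1*0 = 9 + 0 = 9)
y(w) = 1 + w (y(w) = w - 1*(-1) = w + 1 = 1 + w)
(-1*(-10))*(y(6) + J(-5, 1)*((-3 + 5) - 4)) = (-1*(-10))*((1 + 6) + 9*((-3 + 5) - 4)) = 10*(7 + 9*(2 - 4)) = 10*(7 + 9*(-2)) = 10*(7 - 18) = 10*(-11) = -110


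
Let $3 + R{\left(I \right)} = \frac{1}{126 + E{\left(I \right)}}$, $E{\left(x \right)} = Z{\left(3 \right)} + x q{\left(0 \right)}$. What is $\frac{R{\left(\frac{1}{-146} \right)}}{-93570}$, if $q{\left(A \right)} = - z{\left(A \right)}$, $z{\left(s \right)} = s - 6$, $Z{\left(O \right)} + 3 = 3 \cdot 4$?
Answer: $\frac{29483}{921851640} \approx 3.1982 \cdot 10^{-5}$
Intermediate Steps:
$Z{\left(O \right)} = 9$ ($Z{\left(O \right)} = -3 + 3 \cdot 4 = -3 + 12 = 9$)
$z{\left(s \right)} = -6 + s$ ($z{\left(s \right)} = s - 6 = -6 + s$)
$q{\left(A \right)} = 6 - A$ ($q{\left(A \right)} = - (-6 + A) = 6 - A$)
$E{\left(x \right)} = 9 + 6 x$ ($E{\left(x \right)} = 9 + x \left(6 - 0\right) = 9 + x \left(6 + 0\right) = 9 + x 6 = 9 + 6 x$)
$R{\left(I \right)} = -3 + \frac{1}{135 + 6 I}$ ($R{\left(I \right)} = -3 + \frac{1}{126 + \left(9 + 6 I\right)} = -3 + \frac{1}{135 + 6 I}$)
$\frac{R{\left(\frac{1}{-146} \right)}}{-93570} = \frac{\frac{2}{3} \frac{1}{45 + \frac{2}{-146}} \left(-202 - \frac{9}{-146}\right)}{-93570} = \frac{2 \left(-202 - - \frac{9}{146}\right)}{3 \left(45 + 2 \left(- \frac{1}{146}\right)\right)} \left(- \frac{1}{93570}\right) = \frac{2 \left(-202 + \frac{9}{146}\right)}{3 \left(45 - \frac{1}{73}\right)} \left(- \frac{1}{93570}\right) = \frac{2}{3} \frac{1}{\frac{3284}{73}} \left(- \frac{29483}{146}\right) \left(- \frac{1}{93570}\right) = \frac{2}{3} \cdot \frac{73}{3284} \left(- \frac{29483}{146}\right) \left(- \frac{1}{93570}\right) = \left(- \frac{29483}{9852}\right) \left(- \frac{1}{93570}\right) = \frac{29483}{921851640}$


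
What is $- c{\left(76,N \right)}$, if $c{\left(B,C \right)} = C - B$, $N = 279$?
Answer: $-203$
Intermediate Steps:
$- c{\left(76,N \right)} = - (279 - 76) = \left(-1\right) 203 = -203$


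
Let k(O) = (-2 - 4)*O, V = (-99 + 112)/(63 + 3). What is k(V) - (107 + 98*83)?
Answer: -90664/11 ≈ -8242.2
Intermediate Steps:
V = 13/66 ≈ 0.19697
k(O) = -6*O
k(V) - (107 + 98*83) = -6*13/66 - (107 + 98*83) = -13/11 - (107 + 8134) = -13/11 - 1*8241 = -13/11 - 8241 = -90664/11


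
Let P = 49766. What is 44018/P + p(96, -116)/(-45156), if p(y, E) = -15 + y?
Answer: 330607627/374538916 ≈ 0.88271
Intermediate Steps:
44018/P + p(96, -116)/(-45156) = 44018/49766 + (-15 + 96)/(-45156) = 44018*(1/49766) + 81*(-1/45156) = 22009/24883 - 27/15052 = 330607627/374538916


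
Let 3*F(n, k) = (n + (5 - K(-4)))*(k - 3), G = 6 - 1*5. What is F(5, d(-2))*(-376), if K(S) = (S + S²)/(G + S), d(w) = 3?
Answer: 0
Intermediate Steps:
G = 1 (G = 6 - 5 = 1)
K(S) = (S + S²)/(1 + S)
F(n, k) = (-3 + k)*(9 + n)/3 (F(n, k) = ((n + (5 - 1*(-4)))*(k - 3))/3 = ((n + (5 + 4))*(-3 + k))/3 = ((n + 9)*(-3 + k))/3 = ((9 + n)*(-3 + k))/3 = ((-3 + k)*(9 + n))/3 = (-3 + k)*(9 + n)/3)
F(5, d(-2))*(-376) = (-9 - 1*5 + 3*3 + (⅓)*3*5)*(-376) = (-9 - 5 + 9 + 5)*(-376) = 0*(-376) = 0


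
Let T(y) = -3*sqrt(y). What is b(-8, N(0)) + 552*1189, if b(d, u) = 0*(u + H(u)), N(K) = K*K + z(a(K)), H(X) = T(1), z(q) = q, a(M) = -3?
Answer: 656328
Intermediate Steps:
H(X) = -3 (H(X) = -3*sqrt(1) = -3*1 = -3)
N(K) = -3 + K**2 (N(K) = K*K - 3 = K**2 - 3 = -3 + K**2)
b(d, u) = 0 (b(d, u) = 0*(u - 3) = 0*(-3 + u) = 0)
b(-8, N(0)) + 552*1189 = 0 + 552*1189 = 0 + 656328 = 656328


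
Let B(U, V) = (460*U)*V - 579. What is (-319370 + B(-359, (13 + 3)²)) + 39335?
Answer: -42556454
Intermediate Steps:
B(U, V) = -579 + 460*U*V (B(U, V) = 460*U*V - 579 = -579 + 460*U*V)
(-319370 + B(-359, (13 + 3)²)) + 39335 = (-319370 + (-579 + 460*(-359)*(13 + 3)²)) + 39335 = (-319370 + (-579 + 460*(-359)*16²)) + 39335 = (-319370 + (-579 + 460*(-359)*256)) + 39335 = (-319370 + (-579 - 42275840)) + 39335 = (-319370 - 42276419) + 39335 = -42595789 + 39335 = -42556454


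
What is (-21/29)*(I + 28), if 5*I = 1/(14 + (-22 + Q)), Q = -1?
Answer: -8813/435 ≈ -20.260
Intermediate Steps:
I = -1/45 (I = 1/(5*(14 + (-22 - 1))) = 1/(5*(14 - 23)) = (1/5)/(-9) = (1/5)*(-1/9) = -1/45 ≈ -0.022222)
(-21/29)*(I + 28) = (-21/29)*(-1/45 + 28) = -21*1/29*(1259/45) = -21/29*1259/45 = -8813/435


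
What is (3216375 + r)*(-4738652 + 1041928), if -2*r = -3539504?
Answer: -18432335347948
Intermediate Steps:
r = 1769752 (r = -½*(-3539504) = 1769752)
(3216375 + r)*(-4738652 + 1041928) = (3216375 + 1769752)*(-4738652 + 1041928) = 4986127*(-3696724) = -18432335347948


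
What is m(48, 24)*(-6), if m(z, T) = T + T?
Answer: -288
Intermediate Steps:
m(z, T) = 2*T
m(48, 24)*(-6) = (2*24)*(-6) = 48*(-6) = -288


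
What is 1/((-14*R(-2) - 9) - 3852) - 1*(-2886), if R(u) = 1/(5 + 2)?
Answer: 11148617/3863 ≈ 2886.0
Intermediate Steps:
R(u) = 1/7
1/((-14*R(-2) - 9) - 3852) - 1*(-2886) = 1/((-14*1/7 - 9) - 3852) - 1*(-2886) = 1/((-2 - 9) - 3852) + 2886 = 1/(-11 - 3852) + 2886 = 1/(-3863) + 2886 = -1/3863 + 2886 = 11148617/3863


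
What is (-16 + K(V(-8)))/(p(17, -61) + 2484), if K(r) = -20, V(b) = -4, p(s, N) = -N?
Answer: -36/2545 ≈ -0.014145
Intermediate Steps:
(-16 + K(V(-8)))/(p(17, -61) + 2484) = (-16 - 20)/(-1*(-61) + 2484) = -36/(61 + 2484) = -36/2545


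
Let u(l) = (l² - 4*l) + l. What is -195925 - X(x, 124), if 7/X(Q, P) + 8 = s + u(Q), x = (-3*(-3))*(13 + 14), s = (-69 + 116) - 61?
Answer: -11422035657/58298 ≈ -1.9593e+5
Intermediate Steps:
u(l) = l² - 3*l
s = -14 (s = 47 - 61 = -14)
x = 243 (x = 9*27 = 243)
X(Q, P) = 7/(-22 + Q*(-3 + Q)) (X(Q, P) = 7/(-8 + (-14 + Q*(-3 + Q))) = 7/(-22 + Q*(-3 + Q)))
-195925 - X(x, 124) = -195925 - 7/(-22 + 243*(-3 + 243)) = -195925 - 7/(-22 + 243*240) = -195925 - 7/(-22 + 58320) = -195925 - 7/58298 = -11422035657/58298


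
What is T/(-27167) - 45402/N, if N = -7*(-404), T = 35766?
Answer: -95327313/5487734 ≈ -17.371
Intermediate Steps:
N = 2828
T/(-27167) - 45402/N = 35766/(-27167) - 45402/2828 = 35766*(-1/27167) - 45402*1/2828 = -35766/27167 - 3243/202 = -95327313/5487734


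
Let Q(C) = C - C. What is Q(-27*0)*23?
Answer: 0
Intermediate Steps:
Q(C) = 0
Q(-27*0)*23 = 0*23 = 0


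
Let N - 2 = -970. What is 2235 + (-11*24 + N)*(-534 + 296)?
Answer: 295451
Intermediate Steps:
N = -968 (N = 2 - 970 = -968)
2235 + (-11*24 + N)*(-534 + 296) = 2235 + (-11*24 - 968)*(-534 + 296) = 2235 + (-264 - 968)*(-238) = 2235 - 1232*(-238) = 2235 + 293216 = 295451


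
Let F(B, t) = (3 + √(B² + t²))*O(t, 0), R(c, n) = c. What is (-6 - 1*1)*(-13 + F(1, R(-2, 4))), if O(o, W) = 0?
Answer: 91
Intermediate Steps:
F(B, t) = 0 (F(B, t) = (3 + √(B² + t²))*0 = 0)
(-6 - 1*1)*(-13 + F(1, R(-2, 4))) = (-6 - 1*1)*(-13 + 0) = (-6 - 1)*(-13) = -7*(-13) = 91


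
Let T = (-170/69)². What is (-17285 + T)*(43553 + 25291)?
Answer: -1887816875780/1587 ≈ -1.1896e+9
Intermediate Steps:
T = 28900/4761 (T = (-170*1/69)² = (-170/69)² = 28900/4761 ≈ 6.0702)
(-17285 + T)*(43553 + 25291) = (-17285 + 28900/4761)*(43553 + 25291) = -82264985/4761*68844 = -1887816875780/1587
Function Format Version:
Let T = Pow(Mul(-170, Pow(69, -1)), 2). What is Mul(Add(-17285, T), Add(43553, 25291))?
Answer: Rational(-1887816875780, 1587) ≈ -1.1896e+9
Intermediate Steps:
T = Rational(28900, 4761) (T = Pow(Mul(-170, Rational(1, 69)), 2) = Pow(Rational(-170, 69), 2) = Rational(28900, 4761) ≈ 6.0702)
Mul(Add(-17285, T), Add(43553, 25291)) = Mul(Add(-17285, Rational(28900, 4761)), Add(43553, 25291)) = Mul(Rational(-82264985, 4761), 68844) = Rational(-1887816875780, 1587)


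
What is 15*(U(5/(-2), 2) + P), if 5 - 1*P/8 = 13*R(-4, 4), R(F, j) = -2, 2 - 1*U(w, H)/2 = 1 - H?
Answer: 3810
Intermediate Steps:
U(w, H) = 2 + 2*H (U(w, H) = 4 - 2*(1 - H) = 4 + (-2 + 2*H) = 2 + 2*H)
P = 248 (P = 40 - 104*(-2) = 40 - 8*(-26) = 40 + 208 = 248)
15*(U(5/(-2), 2) + P) = 15*((2 + 2*2) + 248) = 15*((2 + 4) + 248) = 15*(6 + 248) = 15*254 = 3810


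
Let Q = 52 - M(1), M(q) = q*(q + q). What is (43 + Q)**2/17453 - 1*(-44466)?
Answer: 25034637/563 ≈ 44467.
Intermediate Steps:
M(q) = 2*q**2 (M(q) = q*(2*q) = 2*q**2)
Q = 50 (Q = 52 - 2*1**2 = 52 - 2 = 50)
(43 + Q)**2/17453 - 1*(-44466) = (43 + 50)**2/17453 - 1*(-44466) = 93**2*(1/17453) + 44466 = 8649*(1/17453) + 44466 = 279/563 + 44466 = 25034637/563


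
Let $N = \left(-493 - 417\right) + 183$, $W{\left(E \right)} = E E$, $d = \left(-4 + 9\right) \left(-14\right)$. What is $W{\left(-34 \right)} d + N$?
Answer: $-81647$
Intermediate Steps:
$d = -70$ ($d = 5 \left(-14\right) = -70$)
$W{\left(E \right)} = E^{2}$
$N = -727$ ($N = -910 + 183 = -727$)
$W{\left(-34 \right)} d + N = \left(-34\right)^{2} \left(-70\right) - 727 = 1156 \left(-70\right) - 727 = -80920 - 727 = -81647$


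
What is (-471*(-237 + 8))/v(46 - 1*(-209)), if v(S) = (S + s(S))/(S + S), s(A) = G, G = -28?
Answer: 55008090/227 ≈ 2.4233e+5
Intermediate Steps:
s(A) = -28
v(S) = (-28 + S)/(2*S) (v(S) = (S - 28)/(S + S) = (-28 + S)/((2*S)) = (-28 + S)*(1/(2*S)) = (-28 + S)/(2*S))
(-471*(-237 + 8))/v(46 - 1*(-209)) = (-471*(-237 + 8))/(((-28 + (46 - 1*(-209)))/(2*(46 - 1*(-209))))) = (-471*(-229))/(((-28 + (46 + 209))/(2*(46 + 209)))) = 107859/(((1/2)*(-28 + 255)/255)) = 107859/(((1/2)*(1/255)*227)) = 107859/(227/510) = 107859*(510/227) = 55008090/227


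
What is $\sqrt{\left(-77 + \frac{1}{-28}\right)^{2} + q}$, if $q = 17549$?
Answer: $\frac{\sqrt{18411065}}{28} \approx 153.24$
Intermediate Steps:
$\sqrt{\left(-77 + \frac{1}{-28}\right)^{2} + q} = \sqrt{\left(-77 + \frac{1}{-28}\right)^{2} + 17549} = \sqrt{\left(-77 - \frac{1}{28}\right)^{2} + 17549} = \sqrt{\left(- \frac{2157}{28}\right)^{2} + 17549} = \sqrt{\frac{4652649}{784} + 17549} = \sqrt{\frac{18411065}{784}} = \frac{\sqrt{18411065}}{28}$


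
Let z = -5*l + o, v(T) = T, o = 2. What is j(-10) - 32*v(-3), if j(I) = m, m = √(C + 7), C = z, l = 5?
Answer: 96 + 4*I ≈ 96.0 + 4.0*I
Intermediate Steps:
z = -23 (z = -5*5 + 2 = -25 + 2 = -23)
C = -23
m = 4*I (m = √(-23 + 7) = √(-16) = 4*I ≈ 4.0*I)
j(I) = 4*I
j(-10) - 32*v(-3) = 4*I - 32*(-3) = 4*I + 96 = 96 + 4*I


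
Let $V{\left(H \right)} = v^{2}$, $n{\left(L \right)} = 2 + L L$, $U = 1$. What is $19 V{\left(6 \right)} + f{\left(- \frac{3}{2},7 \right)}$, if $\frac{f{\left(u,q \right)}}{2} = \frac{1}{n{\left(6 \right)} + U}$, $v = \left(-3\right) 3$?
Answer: $\frac{60023}{39} \approx 1539.1$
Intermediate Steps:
$v = -9$
$n{\left(L \right)} = 2 + L^{2}$
$V{\left(H \right)} = 81$ ($V{\left(H \right)} = \left(-9\right)^{2} = 81$)
$f{\left(u,q \right)} = \frac{2}{39}$ ($f{\left(u,q \right)} = \frac{2}{\left(2 + 6^{2}\right) + 1} = \frac{2}{\left(2 + 36\right) + 1} = \frac{2}{38 + 1} = \frac{2}{39}$)
$19 V{\left(6 \right)} + f{\left(- \frac{3}{2},7 \right)} = 19 \cdot 81 + \frac{2}{39} = 1539 + \frac{2}{39} = \frac{60023}{39}$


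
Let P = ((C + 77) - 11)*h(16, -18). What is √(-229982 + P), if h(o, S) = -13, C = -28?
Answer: 2*I*√57619 ≈ 480.08*I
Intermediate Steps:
P = -494 (P = ((-28 + 77) - 11)*(-13) = (49 - 11)*(-13) = 38*(-13) = -494)
√(-229982 + P) = √(-229982 - 494) = √(-230476) = 2*I*√57619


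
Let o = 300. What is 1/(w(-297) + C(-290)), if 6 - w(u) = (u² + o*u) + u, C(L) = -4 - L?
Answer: 1/1480 ≈ 0.00067568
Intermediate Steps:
w(u) = 6 - u² - 301*u (w(u) = 6 - ((u² + 300*u) + u) = 6 - (u² + 301*u) = 6 + (-u² - 301*u) = 6 - u² - 301*u)
1/(w(-297) + C(-290)) = 1/((6 - 1*(-297)² - 301*(-297)) + (-4 - 1*(-290))) = 1/((6 - 1*88209 + 89397) + (-4 + 290)) = 1/((6 - 88209 + 89397) + 286) = 1/(1194 + 286) = 1/1480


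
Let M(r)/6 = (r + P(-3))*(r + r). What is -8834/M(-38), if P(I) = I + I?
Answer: -4417/10032 ≈ -0.44029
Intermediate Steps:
P(I) = 2*I
M(r) = 12*r*(-6 + r) (M(r) = 6*((r + 2*(-3))*(r + r)) = 6*((r - 6)*(2*r)) = 6*((-6 + r)*(2*r)) = 6*(2*r*(-6 + r)) = 12*r*(-6 + r))
-8834/M(-38) = -8834*(-1/(456*(-6 - 38))) = -8834/(12*(-38)*(-44)) = -8834/20064 = -8834*1/20064 = -4417/10032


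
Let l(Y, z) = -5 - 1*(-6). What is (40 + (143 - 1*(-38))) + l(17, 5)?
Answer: 222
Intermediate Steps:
l(Y, z) = 1 (l(Y, z) = -5 + 6 = 1)
(40 + (143 - 1*(-38))) + l(17, 5) = (40 + (143 - 1*(-38))) + 1 = (40 + (143 + 38)) + 1 = (40 + 181) + 1 = 221 + 1 = 222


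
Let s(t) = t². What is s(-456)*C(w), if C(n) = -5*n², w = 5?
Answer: -25992000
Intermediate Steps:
s(-456)*C(w) = (-456)²*(-5*5²) = 207936*(-5*25) = 207936*(-125) = -25992000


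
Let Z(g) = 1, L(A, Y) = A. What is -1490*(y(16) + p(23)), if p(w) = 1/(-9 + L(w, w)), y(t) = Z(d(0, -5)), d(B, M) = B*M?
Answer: -11175/7 ≈ -1596.4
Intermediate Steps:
y(t) = 1
p(w) = 1/(-9 + w)
-1490*(y(16) + p(23)) = -1490*(1 + 1/(-9 + 23)) = -1490*(1 + 1/14) = -1490*15/14 = -11175/7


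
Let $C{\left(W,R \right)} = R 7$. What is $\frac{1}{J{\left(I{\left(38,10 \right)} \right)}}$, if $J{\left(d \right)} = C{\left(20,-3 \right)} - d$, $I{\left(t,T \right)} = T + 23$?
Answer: $- \frac{1}{54} \approx -0.018519$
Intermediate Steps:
$C{\left(W,R \right)} = 7 R$
$I{\left(t,T \right)} = 23 + T$
$J{\left(d \right)} = -21 - d$ ($J{\left(d \right)} = 7 \left(-3\right) - d = -21 - d$)
$\frac{1}{J{\left(I{\left(38,10 \right)} \right)}} = \frac{1}{-21 - \left(23 + 10\right)} = \frac{1}{-21 - 33} = \frac{1}{-54} = - \frac{1}{54}$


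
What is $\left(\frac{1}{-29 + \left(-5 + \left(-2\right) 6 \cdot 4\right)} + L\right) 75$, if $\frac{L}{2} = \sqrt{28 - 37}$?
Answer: $- \frac{75}{82} + 450 i \approx -0.91463 + 450.0 i$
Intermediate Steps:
$L = 6 i$ ($L = 2 \sqrt{28 - 37} = 2 \sqrt{-9} = 2 \cdot 3 i = 6 i \approx 6.0 i$)
$\left(\frac{1}{-29 + \left(-5 + \left(-2\right) 6 \cdot 4\right)} + L\right) 75 = \left(\frac{1}{-29 + \left(-5 + \left(-2\right) 6 \cdot 4\right)} + 6 i\right) 75 = \left(\frac{1}{-29 - 53} + 6 i\right) 75 = \left(\frac{1}{-82} + 6 i\right) 75 = \left(- \frac{1}{82} + 6 i\right) 75 = - \frac{75}{82} + 450 i$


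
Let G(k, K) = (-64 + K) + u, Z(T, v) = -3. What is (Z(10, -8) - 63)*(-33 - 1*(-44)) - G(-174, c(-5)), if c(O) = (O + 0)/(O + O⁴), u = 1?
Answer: -82211/124 ≈ -662.99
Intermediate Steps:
c(O) = O/(O + O⁴)
G(k, K) = -63 + K (G(k, K) = (-64 + K) + 1 = -63 + K)
(Z(10, -8) - 63)*(-33 - 1*(-44)) - G(-174, c(-5)) = (-3 - 63)*(-33 - 1*(-44)) - (-63 + 1/(1 + (-5)³)) = -66*(-33 + 44) - (-63 + 1/(1 - 125)) = -66*11 - (-63 + 1/(-124)) = -726 - (-63 - 1/124) = -726 - 1*(-7813/124) = -726 + 7813/124 = -82211/124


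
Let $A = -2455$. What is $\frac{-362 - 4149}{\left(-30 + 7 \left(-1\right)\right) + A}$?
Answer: $\frac{4511}{2492} \approx 1.8102$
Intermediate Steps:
$\frac{-362 - 4149}{\left(-30 + 7 \left(-1\right)\right) + A} = \frac{-362 - 4149}{\left(-30 + 7 \left(-1\right)\right) - 2455} = - \frac{4511}{\left(-30 - 7\right) - 2455} = - \frac{4511}{-37 - 2455} = - \frac{4511}{-2492} = \left(-4511\right) \left(- \frac{1}{2492}\right) = \frac{4511}{2492}$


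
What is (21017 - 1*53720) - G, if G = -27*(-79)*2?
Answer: -36969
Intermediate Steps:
G = 4266 (G = 2133*2 = 4266)
(21017 - 1*53720) - G = (21017 - 1*53720) - 1*4266 = (21017 - 53720) - 4266 = -32703 - 4266 = -36969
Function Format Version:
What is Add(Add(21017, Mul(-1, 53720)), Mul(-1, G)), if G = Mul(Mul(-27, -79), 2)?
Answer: -36969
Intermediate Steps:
G = 4266 (G = Mul(2133, 2) = 4266)
Add(Add(21017, Mul(-1, 53720)), Mul(-1, G)) = Add(Add(21017, Mul(-1, 53720)), Mul(-1, 4266)) = Add(Add(21017, -53720), -4266) = Add(-32703, -4266) = -36969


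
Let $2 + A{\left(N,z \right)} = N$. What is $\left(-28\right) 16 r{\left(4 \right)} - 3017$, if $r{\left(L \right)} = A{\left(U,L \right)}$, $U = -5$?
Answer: $119$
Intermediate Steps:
$A{\left(N,z \right)} = -2 + N$
$r{\left(L \right)} = -7$ ($r{\left(L \right)} = -2 - 5 = -7$)
$\left(-28\right) 16 r{\left(4 \right)} - 3017 = \left(-28\right) 16 \left(-7\right) - 3017 = \left(-448\right) \left(-7\right) - 3017 = 3136 - 3017 = 119$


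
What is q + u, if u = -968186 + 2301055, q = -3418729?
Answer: -2085860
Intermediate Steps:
u = 1332869
q + u = -3418729 + 1332869 = -2085860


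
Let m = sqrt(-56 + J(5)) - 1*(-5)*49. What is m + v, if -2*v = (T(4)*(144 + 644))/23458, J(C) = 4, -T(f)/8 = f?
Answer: 2879909/11729 + 2*I*sqrt(13) ≈ 245.54 + 7.2111*I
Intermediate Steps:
T(f) = -8*f
v = 6304/11729 (v = -(-8*4)*(144 + 644)/(2*23458) = -(-32*788)/(2*23458) = -(-12608)/23458 = -1/2*(-12608/11729) = 6304/11729 ≈ 0.53747)
m = 245 + 2*I*sqrt(13) (m = sqrt(-56 + 4) - 1*(-5)*49 = sqrt(-52) + 5*49 = 2*I*sqrt(13) + 245 = 245 + 2*I*sqrt(13) ≈ 245.0 + 7.2111*I)
m + v = (245 + 2*I*sqrt(13)) + 6304/11729 = 2879909/11729 + 2*I*sqrt(13)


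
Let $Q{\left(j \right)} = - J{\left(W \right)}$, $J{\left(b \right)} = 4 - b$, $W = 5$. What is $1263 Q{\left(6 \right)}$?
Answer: $1263$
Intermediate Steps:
$Q{\left(j \right)} = 1$ ($Q{\left(j \right)} = - (4 - 5) = \left(-1\right) \left(-1\right) = 1$)
$1263 Q{\left(6 \right)} = 1263 \cdot 1 = 1263$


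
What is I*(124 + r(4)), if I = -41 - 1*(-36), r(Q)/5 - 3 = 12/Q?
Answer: -770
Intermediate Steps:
r(Q) = 15 + 60/Q (r(Q) = 15 + 5*(12/Q) = 15 + 60/Q)
I = -5 (I = -41 + 36 = -5)
I*(124 + r(4)) = -5*(124 + (15 + 60/4)) = -5*(124 + (15 + 60*(1/4))) = -5*(124 + (15 + 15)) = -5*(124 + 30) = -5*154 = -770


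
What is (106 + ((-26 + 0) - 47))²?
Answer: 1089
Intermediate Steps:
(106 + ((-26 + 0) - 47))² = (106 + (-26 - 47))² = (106 - 73)² = 33² = 1089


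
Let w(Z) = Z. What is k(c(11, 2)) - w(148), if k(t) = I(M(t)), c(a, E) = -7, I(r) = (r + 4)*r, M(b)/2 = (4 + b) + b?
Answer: 172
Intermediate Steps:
M(b) = 8 + 4*b (M(b) = 2*((4 + b) + b) = 2*(4 + 2*b) = 8 + 4*b)
I(r) = r*(4 + r) (I(r) = (4 + r)*r = r*(4 + r))
k(t) = (8 + 4*t)*(12 + 4*t) (k(t) = (8 + 4*t)*(4 + (8 + 4*t)) = (8 + 4*t)*(12 + 4*t))
k(c(11, 2)) - w(148) = 16*(2 - 7)*(3 - 7) - 1*148 = 16*(-5)*(-4) - 148 = 320 - 148 = 172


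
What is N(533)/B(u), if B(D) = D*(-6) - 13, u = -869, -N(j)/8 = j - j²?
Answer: 324064/743 ≈ 436.16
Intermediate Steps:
N(j) = -8*j + 8*j² (N(j) = -8*(j - j²) = -8*j + 8*j²)
B(D) = -13 - 6*D (B(D) = -6*D - 13 = -13 - 6*D)
N(533)/B(u) = (8*533*(-1 + 533))/(-13 - 6*(-869)) = (8*533*532)/(-13 + 5214) = 2268448/5201 = 2268448*(1/5201) = 324064/743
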